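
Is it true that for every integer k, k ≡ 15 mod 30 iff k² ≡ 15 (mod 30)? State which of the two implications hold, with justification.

Both directions hold.

(⇒) Suppose k ≡ 15 mod 30. Write k = 30j + 15. Then (30j + 15)² = 900j² + 900j + 225 = 30(30j² + 30j + 7) + 15, so k² ≡ 15 (mod 30).

(⇐) Conversely, suppose k² ≡ 15 (mod 30). The only residue r in {0, …, 29} with r² ≡ 15 (mod 30) is r = 15, so k ≡ 15 (mod 30).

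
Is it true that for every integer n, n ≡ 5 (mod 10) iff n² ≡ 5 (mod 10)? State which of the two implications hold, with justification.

[⇒] Suppose n ≡ 5 (mod 10). Write n = 10j + 5. Then (10j + 5)² = 100j² + 100j + 25 = 10(10j² + 10j + 2) + 5, so n² ≡ 5 (mod 10).

[⇐] Conversely, suppose n² ≡ 5 (mod 10). The only residue r in {0, …, 9} with r² ≡ 5 (mod 10) is r = 5, so n ≡ 5 (mod 10).

The biconditional holds.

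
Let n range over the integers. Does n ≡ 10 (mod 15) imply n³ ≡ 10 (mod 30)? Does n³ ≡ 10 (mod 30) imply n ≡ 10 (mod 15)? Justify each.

Not equivalent: only (⇐) holds.

[⇒] This fails: take n = 25. Then 25 ≡ 10 (mod 15), but 25³ = 15625 ≡ 25 (mod 30), not 10.

[⇐] Conversely, the residues r modulo 30 with r³ ≡ 10 (mod 30) are exactly {10}, and each is ≡ 10 (mod 15).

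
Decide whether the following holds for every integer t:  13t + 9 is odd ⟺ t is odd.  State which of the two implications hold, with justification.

[⇒] This fails: t = 2 gives 13t + 9 = 35, which is odd, but 2 is even, not odd.

[⇐] This also fails: t = 3 is odd, but 13t + 9 = 48 is even, not odd.

(⇒) fails and (⇐) fails.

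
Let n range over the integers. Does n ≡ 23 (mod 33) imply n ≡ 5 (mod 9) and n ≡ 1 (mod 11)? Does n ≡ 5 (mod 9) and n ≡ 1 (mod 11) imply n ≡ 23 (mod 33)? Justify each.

(⇒) This fails: n = 56 gives 56 ≡ 23 (mod 33) but 56 ≡ 2 (mod 9), so the conjunction on the right does not hold.

(⇐) Conversely, if n ≡ 5 (mod 9) and n ≡ 1 (mod 11), then by the Chinese remainder theorem n ≡ 23 (mod 99). Since 23 ≡ 23 (mod 33) and 33 ∣ 99, we get n ≡ 23 (mod 33).

(⇒) fails; (⇐) holds.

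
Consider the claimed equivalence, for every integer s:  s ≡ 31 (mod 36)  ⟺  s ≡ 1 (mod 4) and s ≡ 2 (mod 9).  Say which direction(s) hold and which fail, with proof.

Neither direction holds.

(⇒) This fails: s = 31 gives 31 ≡ 31 (mod 36) but 31 ≡ 3 (mod 4), so the conjunction on the right does not hold.

(⇐) This fails: s = 29 satisfies both congruences on the right (29 ≡ 1 mod 4 and 29 ≡ 2 mod 9) yet 29 ≡ 29 (mod 36), not 31.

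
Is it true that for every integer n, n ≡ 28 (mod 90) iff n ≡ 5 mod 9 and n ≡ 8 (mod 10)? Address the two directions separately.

(→) This fails: n = 28 gives 28 ≡ 28 (mod 90) but 28 ≡ 1 (mod 9), so the conjunction on the right does not hold.

(←) This fails: n = 68 satisfies both congruences on the right (68 ≡ 5 mod 9 and 68 ≡ 8 mod 10) yet 68 ≡ 68 (mod 90), not 28.

Neither direction holds.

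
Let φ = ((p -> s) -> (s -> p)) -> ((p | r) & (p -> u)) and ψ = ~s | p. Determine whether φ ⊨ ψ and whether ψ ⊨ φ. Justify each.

(⇒) This fails. Under p = F, s = T, u = F, r = F, the left side is true but the right side is false.

(⇐) This fails. Under p = F, s = F, u = F, r = F, the left side is false but the right side is true.

Both directions fail.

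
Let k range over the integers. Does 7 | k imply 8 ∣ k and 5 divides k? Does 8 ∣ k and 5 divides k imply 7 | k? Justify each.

Neither direction holds.

Forward direction. This fails: take k = 7. Certainly 7 ∣ 7, but 8 ∤ 7.

Converse. This fails: take k = 40. Both 8 ∣ 40 and 5 ∣ 40, yet 40 is not a multiple of 7 (since 40 = 5·7 + 5), so 7 ∤ 40.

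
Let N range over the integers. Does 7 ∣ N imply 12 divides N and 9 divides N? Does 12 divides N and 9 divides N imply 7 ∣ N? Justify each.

Forward direction. This fails: take N = 7. Certainly 7 ∣ 7, but 12 ∤ 7.

Converse. This fails: take N = 36. Both 12 ∣ 36 and 9 ∣ 36, yet 36 is not a multiple of 7 (since 36 = 5·7 + 1), so 7 ∤ 36.

Both directions fail.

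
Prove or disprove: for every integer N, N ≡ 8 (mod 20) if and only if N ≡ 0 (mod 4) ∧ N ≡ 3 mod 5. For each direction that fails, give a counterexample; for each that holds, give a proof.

Both directions hold; the statement is true.

[⇒] Suppose N ≡ 8 (mod 20); write N = 20j + 8. Since 4 ∣ 20, reducing mod 4 gives N ≡ 8 ≡ 0 (mod 4); since 5 ∣ 20, reducing mod 5 gives N ≡ 8 ≡ 3 (mod 5).

[⇐] Conversely, if N ≡ 0 (mod 4) and N ≡ 3 (mod 5), then by the Chinese remainder theorem N ≡ 8 (mod 20). This is exactly N ≡ 8 (mod 20).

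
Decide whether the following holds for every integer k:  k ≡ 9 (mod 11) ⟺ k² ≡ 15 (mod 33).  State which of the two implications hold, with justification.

Both directions fail.

Forward direction. This fails: take k = 20. Then 20 ≡ 9 (mod 11), but 20² = 400 ≡ 4 (mod 33), not 15.

Converse. This fails: take k = 24. Then 24² = 576 ≡ 15 (mod 33), yet 24 ≡ 2 (mod 11), not 9.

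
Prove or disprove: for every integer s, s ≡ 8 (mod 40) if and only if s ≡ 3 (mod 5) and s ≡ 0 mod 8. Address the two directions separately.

Both implications hold.

(⟹) Suppose s ≡ 8 (mod 40); write s = 40j + 8. Since 5 ∣ 40, reducing mod 5 gives s ≡ 8 ≡ 3 (mod 5); since 8 ∣ 40, reducing mod 8 gives s ≡ 8 ≡ 0 (mod 8).

(⟸) Conversely, if s ≡ 3 (mod 5) and s ≡ 0 (mod 8), then by the Chinese remainder theorem s ≡ 8 (mod 40). This is exactly s ≡ 8 (mod 40).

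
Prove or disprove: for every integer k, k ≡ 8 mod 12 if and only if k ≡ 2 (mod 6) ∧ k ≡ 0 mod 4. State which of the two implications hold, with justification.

(→) Suppose k ≡ 8 (mod 12); write k = 12j + 8. Since 6 ∣ 12, reducing mod 6 gives k ≡ 8 ≡ 2 (mod 6); since 4 ∣ 12, reducing mod 4 gives k ≡ 8 ≡ 0 (mod 4).

(←) Conversely, if k ≡ 2 (mod 6) and k ≡ 0 (mod 4), then by the Chinese remainder theorem k ≡ 8 (mod 12). This is exactly k ≡ 8 (mod 12).

The biconditional holds.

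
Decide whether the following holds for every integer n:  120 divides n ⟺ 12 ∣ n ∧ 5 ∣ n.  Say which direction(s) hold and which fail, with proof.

The forward direction holds; the converse fails.

(⟹) If 120 ∣ n, write n = 120q. Since 120 = 10·12, n = 12·(10q), so 12 ∣ n; and since 120 = 24·5, n = 5·(24q), so 5 ∣ n.

(⟸) This fails: take n = 60. Both 12 ∣ 60 and 5 ∣ 60, yet 60 is not a multiple of 120 (since 60 = 0·120 + 60), so 120 ∤ 60.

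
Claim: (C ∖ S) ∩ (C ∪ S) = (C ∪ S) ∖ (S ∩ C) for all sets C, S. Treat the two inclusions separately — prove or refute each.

(⊆) holds; (⊇) fails.

(⊆) Let x ∈ (C ∖ S) ∩ (C ∪ S). Then x ∈ C and x ∉ S, from which x ∈ (C ∪ S) ∖ (S ∩ C).

(⊇) This inclusion fails. Take C = ∅, S = {1}; then 1 ∈ (C ∪ S) ∖ (S ∩ C) but 1 ∉ (C ∖ S) ∩ (C ∪ S).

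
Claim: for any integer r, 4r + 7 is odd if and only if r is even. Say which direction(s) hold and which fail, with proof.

Only the reverse direction holds.

(←) Suppose r is even. Since 4 is even, 4r is even for every r, so 4r + 7 has the same parity as 7, which is odd. Hence 4r + 7 is odd.

(→) This fails: take r = 1. Then 4r + 7 = 11, which is odd, yet r = 1 is odd, not even.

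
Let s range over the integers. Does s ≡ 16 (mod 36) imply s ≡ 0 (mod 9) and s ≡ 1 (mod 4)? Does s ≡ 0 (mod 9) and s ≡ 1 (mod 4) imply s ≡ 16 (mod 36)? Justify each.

Neither direction holds.

[⇒] This fails: s = 16 gives 16 ≡ 16 (mod 36) but 16 ≡ 7 (mod 9), so the conjunction on the right does not hold.

[⇐] This fails: s = 9 satisfies both congruences on the right (9 ≡ 0 mod 9 and 9 ≡ 1 mod 4) yet 9 ≡ 9 (mod 36), not 16.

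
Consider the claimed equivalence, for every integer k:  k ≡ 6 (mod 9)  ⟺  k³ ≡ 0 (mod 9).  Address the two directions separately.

Only the forward direction holds.

(⇐) This fails: take k = 0. Then 0³ = 0 ≡ 0 (mod 9), yet 0 ≡ 0 (mod 9), not 6.

(⇒) Suppose k ≡ 6 (mod 9). Write k = 9j + 6. Then (9j + 6)³ = 729j³ + 1458j² + 972j + 216 = 9(81j³ + 162j² + 108j + 24) + 0, so k³ ≡ 0 (mod 9).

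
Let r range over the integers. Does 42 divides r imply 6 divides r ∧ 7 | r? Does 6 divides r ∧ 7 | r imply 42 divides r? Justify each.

[⇒] If 42 ∣ r, write r = 42q. Since 42 = 7·6, r = 6·(7q), so 6 ∣ r; and since 42 = 6·7, r = 7·(6q), so 7 ∣ r.

[⇐] Suppose 6 ∣ r and 7 ∣ r. Any common multiple of 6 and 7 is a multiple of their lcm; here gcd(6, 7) = 1, so lcm(6, 7) = 6·7 = 42, so 42 ∣ r.

Both directions hold; the statement is true.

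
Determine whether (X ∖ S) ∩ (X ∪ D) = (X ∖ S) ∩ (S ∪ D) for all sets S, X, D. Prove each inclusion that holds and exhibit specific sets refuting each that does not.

(⟹) This inclusion fails. Take S = ∅, X = {1}, D = ∅; then 1 ∈ (X ∖ S) ∩ (X ∪ D) but 1 ∉ (X ∖ S) ∩ (S ∪ D).

(⟸) Let x ∈ (X ∖ S) ∩ (S ∪ D). Then x ∈ X ∩ D and x ∉ S, from which x ∈ (X ∖ S) ∩ (X ∪ D).

The sets are not equal: only the reverse inclusion holds.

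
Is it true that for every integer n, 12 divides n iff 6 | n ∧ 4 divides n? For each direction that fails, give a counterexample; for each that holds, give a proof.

(⟸) Suppose 6 ∣ n and 4 ∣ n. Any common multiple of 6 and 4 is a multiple of their lcm; here lcm(6, 4) = 6·4/gcd(6, 4) = 24/2 = 12, so 12 ∣ n.

(⟹) If 12 ∣ n, write n = 12q. Since 12 = 2·6, n = 6·(2q), so 6 ∣ n; and since 12 = 3·4, n = 4·(3q), so 4 ∣ n.

Equivalent; both directions hold.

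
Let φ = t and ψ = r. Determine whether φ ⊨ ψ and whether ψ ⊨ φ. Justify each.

[⇒] This fails. Under t = T, r = F, the left side is true but the right side is false.

[⇐] This fails. Under t = F, r = T, the left side is false but the right side is true.

Both directions fail.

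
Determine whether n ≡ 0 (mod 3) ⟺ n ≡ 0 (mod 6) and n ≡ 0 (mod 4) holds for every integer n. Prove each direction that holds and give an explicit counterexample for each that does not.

(⇒) fails; (⇐) holds.

(⇒) This fails: n = 9 gives 9 ≡ 0 (mod 3) but 9 ≡ 3 (mod 6), so the conjunction on the right does not hold.

(⇐) Conversely, if n ≡ 0 (mod 6) and n ≡ 0 (mod 4), then by the Chinese remainder theorem n ≡ 0 (mod 12). Since 0 ≡ 0 (mod 3) and 3 ∣ 12, we get n ≡ 0 (mod 3).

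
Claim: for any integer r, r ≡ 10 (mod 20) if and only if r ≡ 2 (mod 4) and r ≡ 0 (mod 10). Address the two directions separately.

Both directions hold; the statement is true.

(⇒) Suppose r ≡ 10 (mod 20); write r = 20j + 10. Since 4 ∣ 20, reducing mod 4 gives r ≡ 10 ≡ 2 (mod 4); since 10 ∣ 20, reducing mod 10 gives r ≡ 10 ≡ 0 (mod 10).

(⇐) Conversely, if r ≡ 2 (mod 4) and r ≡ 0 (mod 10), then by the Chinese remainder theorem r ≡ 10 (mod 20). This is exactly r ≡ 10 (mod 20).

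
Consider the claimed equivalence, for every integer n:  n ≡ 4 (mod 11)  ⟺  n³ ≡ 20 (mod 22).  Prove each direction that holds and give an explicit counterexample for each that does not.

Only the converse holds.

(⇐) The residues r modulo 22 with r³ ≡ 20 (mod 22) are exactly {4}, and each is ≡ 4 (mod 11).

(⇒) This fails: take n = 15. Then 15 ≡ 4 (mod 11), but 15³ = 3375 ≡ 9 (mod 22), not 20.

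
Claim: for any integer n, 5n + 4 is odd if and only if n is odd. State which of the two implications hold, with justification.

Both directions hold.

(⟹) Suppose 5n + 4 is odd. Since 5 is odd, 5n and n have the same parity, so 5n + 4 ≡ n + 4 (mod 2). As 4 is even, 5n + 4 is odd exactly when n is odd. Thus n is odd.

(⟸) Conversely, suppose n is odd; write n = 2j + 1. Then 5n + 4 = 5·(2j + 1) + 4 = 2·5j + 9, which is odd.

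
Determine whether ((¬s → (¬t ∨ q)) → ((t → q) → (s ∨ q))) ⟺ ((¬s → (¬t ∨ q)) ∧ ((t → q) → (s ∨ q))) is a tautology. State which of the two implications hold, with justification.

(⇐) Assume the antecedent. If q is true, the consequent reduces to true regardless of the other variables. If q is false, the antecedent forces (t = F, q = F, s = T) or (t = T, q = F, s = T), and the consequent holds there. Either way the consequent holds.

(⇒) This fails. Under t = T, q = F, s = F, the left side is true but the right side is false.

Only the converse holds.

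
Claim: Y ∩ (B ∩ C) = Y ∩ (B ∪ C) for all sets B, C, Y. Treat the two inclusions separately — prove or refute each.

Only the forward inclusion holds.

(⊇) This inclusion fails. Take B = {1}, C = ∅, Y = {1}; then 1 ∈ Y ∩ (B ∪ C) but 1 ∉ Y ∩ (B ∩ C).

(⊆) Let x ∈ Y ∩ (B ∩ C). Then x ∈ B ∩ C ∩ Y, from which x ∈ Y ∩ (B ∪ C).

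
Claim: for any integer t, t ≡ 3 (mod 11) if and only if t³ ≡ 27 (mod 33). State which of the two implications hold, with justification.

[⇒] This fails: take t = 14. Then 14 ≡ 3 (mod 11), but 14³ = 2744 ≡ 5 (mod 33), not 27.

[⇐] Conversely, the residues r modulo 33 with r³ ≡ 27 (mod 33) are exactly {3}, and each is ≡ 3 (mod 11).

Only the converse holds.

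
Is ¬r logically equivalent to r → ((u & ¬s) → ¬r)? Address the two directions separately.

(⇒) holds; (⇐) fails.

(→) Assume the antecedent. If u is true, the antecedent forces (u = T, r = F, s = F) or (u = T, r = F, s = T), and r → ((u & ¬s) → ¬r) holds there. If u is false, r → ((u & ¬s) → ¬r) reduces to true regardless of the other variables. Either way r → ((u & ¬s) → ¬r) holds.

(←) This fails. Under u = F, r = T, s = F, the left side is false but the right side is true.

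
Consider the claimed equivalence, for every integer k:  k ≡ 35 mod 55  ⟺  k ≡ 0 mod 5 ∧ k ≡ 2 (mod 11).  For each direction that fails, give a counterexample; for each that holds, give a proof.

[⇒] Suppose k ≡ 35 (mod 55); write k = 55j + 35. Since 5 ∣ 55, reducing mod 5 gives k ≡ 35 ≡ 0 (mod 5); since 11 ∣ 55, reducing mod 11 gives k ≡ 35 ≡ 2 (mod 11).

[⇐] Conversely, if k ≡ 0 (mod 5) and k ≡ 2 (mod 11), then by the Chinese remainder theorem k ≡ 35 (mod 55). This is exactly k ≡ 35 (mod 55).

Equivalent; both directions hold.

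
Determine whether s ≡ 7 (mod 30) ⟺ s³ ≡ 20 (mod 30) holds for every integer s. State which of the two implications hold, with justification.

Forward direction. This fails: take s = 7. Then 7 ≡ 7 (mod 30), but 7³ = 343 ≡ 13 (mod 30), not 20.

Converse. This fails: take s = 20. Then 20³ = 8000 ≡ 20 (mod 30), yet 20 ≡ 20 (mod 30), not 7.

Neither implication holds.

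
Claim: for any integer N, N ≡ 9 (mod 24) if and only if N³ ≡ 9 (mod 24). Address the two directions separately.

(→) Suppose N ≡ 9 (mod 24). Write N = 24j + 9. Then (24j + 9)³ = 13824j³ + 15552j² + 5832j + 729 = 24(576j³ + 648j² + 243j + 30) + 9, so N³ ≡ 9 (mod 24).

(←) Conversely, suppose N³ ≡ 9 (mod 24). The only residue r in {0, …, 23} with r³ ≡ 9 (mod 24) is r = 9, so N ≡ 9 (mod 24).

Both directions hold; the statement is true.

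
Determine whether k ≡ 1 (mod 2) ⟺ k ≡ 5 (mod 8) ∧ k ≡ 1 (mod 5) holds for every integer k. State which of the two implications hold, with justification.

Forward direction. This fails: k = 1 gives 1 ≡ 1 (mod 2) but 1 ≡ 1 (mod 8), so the conjunction on the right does not hold.

Converse. If k ≡ 5 (mod 8) and k ≡ 1 (mod 5), then by the Chinese remainder theorem k ≡ 21 (mod 40). Since 21 ≡ 1 (mod 2) and 2 ∣ 40, we get k ≡ 1 (mod 2).

The forward direction fails; the converse holds.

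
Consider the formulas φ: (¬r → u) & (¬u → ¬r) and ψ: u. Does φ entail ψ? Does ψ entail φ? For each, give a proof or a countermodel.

Forward direction. Assume the antecedent. If r is true, the antecedent forces (r = T, u = T), and u holds there. If r is false, the antecedent forces (r = F, u = T), and u holds there. Either way u holds.

Converse. Assume the antecedent. If r is true, the antecedent forces (r = T, u = T), and (¬r → u) & (¬u → ¬r) holds there. If r is false, the antecedent forces (r = F, u = T), and (¬r → u) & (¬u → ¬r) holds there. Either way (¬r → u) & (¬u → ¬r) holds.

The biconditional holds.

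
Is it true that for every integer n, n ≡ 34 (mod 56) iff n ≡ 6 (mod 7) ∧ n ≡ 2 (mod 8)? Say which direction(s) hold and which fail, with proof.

Equivalent; both directions hold.

Forward direction. Suppose n ≡ 34 (mod 56); write n = 56j + 34. Since 7 ∣ 56, reducing mod 7 gives n ≡ 34 ≡ 6 (mod 7); since 8 ∣ 56, reducing mod 8 gives n ≡ 34 ≡ 2 (mod 8).

Converse. If n ≡ 6 (mod 7) and n ≡ 2 (mod 8), then by the Chinese remainder theorem n ≡ 34 (mod 56). This is exactly n ≡ 34 (mod 56).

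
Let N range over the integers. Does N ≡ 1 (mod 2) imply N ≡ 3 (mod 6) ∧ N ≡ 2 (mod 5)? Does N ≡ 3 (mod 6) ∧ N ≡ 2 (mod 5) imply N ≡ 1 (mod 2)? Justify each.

Only the converse holds.

Forward direction. This fails: N = 1 gives 1 ≡ 1 (mod 2) but 1 ≡ 1 (mod 6), so the conjunction on the right does not hold.

Converse. If N ≡ 3 (mod 6) and N ≡ 2 (mod 5), then by the Chinese remainder theorem N ≡ 27 (mod 30). Since 27 ≡ 1 (mod 2) and 2 ∣ 30, we get N ≡ 1 (mod 2).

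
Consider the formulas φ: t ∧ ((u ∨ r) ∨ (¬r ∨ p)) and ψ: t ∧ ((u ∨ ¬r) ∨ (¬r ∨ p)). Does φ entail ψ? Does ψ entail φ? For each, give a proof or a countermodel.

The forward direction fails; the converse holds.

(←) Assume the antecedent. If t is true, t ∧ ((u ∨ r) ∨ (¬r ∨ p)) reduces to true regardless of the other variables. If t is false, the antecedent cannot hold. Either way t ∧ ((u ∨ r) ∨ (¬r ∨ p)) holds.

(→) This fails. Under t = T, r = T, p = F, u = F, the left side is true but the right side is false.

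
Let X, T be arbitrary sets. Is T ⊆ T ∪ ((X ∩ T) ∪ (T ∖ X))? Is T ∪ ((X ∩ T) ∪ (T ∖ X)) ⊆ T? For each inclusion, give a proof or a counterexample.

Both inclusions hold.

(⟹) Let x ∈ T. Then either x ∈ T and x ∉ X; or x ∈ X ∩ T. In each case x ∈ T ∪ ((X ∩ T) ∪ (T ∖ X)), so T ⊆ T ∪ ((X ∩ T) ∪ (T ∖ X)).

(⟸) Let x ∈ T ∪ ((X ∩ T) ∪ (T ∖ X)). Then either x ∈ T and x ∉ X; or x ∈ X ∩ T. In each case x ∈ T, so T ∪ ((X ∩ T) ∪ (T ∖ X)) ⊆ T.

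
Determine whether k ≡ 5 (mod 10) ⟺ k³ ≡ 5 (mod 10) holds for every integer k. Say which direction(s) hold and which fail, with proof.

The biconditional holds.

Forward direction. Suppose k ≡ 5 (mod 10). Write k = 10j + 5. Then (10j + 5)³ = 1000j³ + 1500j² + 750j + 125 = 10(100j³ + 150j² + 75j + 12) + 5, so k³ ≡ 5 (mod 10).

Converse. Suppose k³ ≡ 5 (mod 10). The only residue r in {0, …, 9} with r³ ≡ 5 (mod 10) is r = 5, so k ≡ 5 (mod 10).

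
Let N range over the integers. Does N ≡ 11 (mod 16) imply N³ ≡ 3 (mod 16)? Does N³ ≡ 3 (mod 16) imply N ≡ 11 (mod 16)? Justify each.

Both implications hold.

[⇐] Suppose N³ ≡ 3 (mod 16). The only residue r in {0, …, 15} with r³ ≡ 3 (mod 16) is r = 11, so N ≡ 11 (mod 16).

[⇒] Suppose N ≡ 11 (mod 16). Write N = 16j + 11. Then (16j + 11)³ = 4096j³ + 8448j² + 5808j + 1331 = 16(256j³ + 528j² + 363j + 83) + 3, so N³ ≡ 3 (mod 16).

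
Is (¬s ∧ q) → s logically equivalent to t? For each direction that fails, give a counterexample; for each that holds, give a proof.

(→) This fails. Under q = F, s = F, t = F, the left side is true but the right side is false.

(←) This fails. Under q = T, s = F, t = T, the left side is false but the right side is true.

Neither implication holds.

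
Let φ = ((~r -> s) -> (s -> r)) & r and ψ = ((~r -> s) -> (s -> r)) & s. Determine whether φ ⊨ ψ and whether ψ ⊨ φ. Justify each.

(⇒) fails; (⇐) holds.

Forward direction. This fails. Under r = T, s = F, the left side is true but the right side is false.

Converse. Assume the antecedent. If r is true, ((~r -> s) -> (s -> r)) & r reduces to true regardless of the other variables. If r is false, the antecedent cannot hold. Either way ((~r -> s) -> (s -> r)) & r holds.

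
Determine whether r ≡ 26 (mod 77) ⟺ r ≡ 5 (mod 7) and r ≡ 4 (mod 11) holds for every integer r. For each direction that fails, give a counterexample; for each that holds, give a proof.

Both implications hold.

(→) Suppose r ≡ 26 (mod 77); write r = 77j + 26. Since 7 ∣ 77, reducing mod 7 gives r ≡ 26 ≡ 5 (mod 7); since 11 ∣ 77, reducing mod 11 gives r ≡ 26 ≡ 4 (mod 11).

(←) Conversely, if r ≡ 5 (mod 7) and r ≡ 4 (mod 11), then by the Chinese remainder theorem r ≡ 26 (mod 77). This is exactly r ≡ 26 (mod 77).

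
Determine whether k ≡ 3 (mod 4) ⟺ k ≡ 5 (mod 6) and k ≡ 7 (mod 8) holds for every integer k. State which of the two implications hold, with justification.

Not equivalent: only (⇐) holds.

Forward direction. This fails: k = 3 gives 3 ≡ 3 (mod 4) but 3 ≡ 3 (mod 6), so the conjunction on the right does not hold.

Converse. If k ≡ 5 (mod 6) and k ≡ 7 (mod 8), then by the Chinese remainder theorem k ≡ 23 (mod 24). Since 23 ≡ 3 (mod 4) and 4 ∣ 24, we get k ≡ 3 (mod 4).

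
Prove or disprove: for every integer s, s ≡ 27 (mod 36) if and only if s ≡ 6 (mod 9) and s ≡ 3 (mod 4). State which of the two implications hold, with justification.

Neither direction holds.

(→) This fails: s = 27 gives 27 ≡ 27 (mod 36) but 27 ≡ 0 (mod 9), so the conjunction on the right does not hold.

(←) This fails: s = 15 satisfies both congruences on the right (15 ≡ 6 mod 9 and 15 ≡ 3 mod 4) yet 15 ≡ 15 (mod 36), not 27.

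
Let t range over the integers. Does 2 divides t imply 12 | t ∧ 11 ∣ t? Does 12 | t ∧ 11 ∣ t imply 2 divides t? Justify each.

Only the reverse direction holds.

[⇒] This fails: take t = 2. Certainly 2 ∣ 2, but 12 ∤ 2.

[⇐] Suppose 12 ∣ t and 11 ∣ t. Any common multiple of 12 and 11 is a multiple of their lcm; here gcd(12, 11) = 1, so lcm(12, 11) = 12·11 = 132, so 132 ∣ t. Since 2 ∣ 132, it follows that 2 ∣ t.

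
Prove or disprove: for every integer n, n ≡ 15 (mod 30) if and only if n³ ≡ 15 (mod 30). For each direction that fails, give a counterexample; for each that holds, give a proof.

[⇒] Suppose n ≡ 15 (mod 30). Write n = 30j + 15. Then (30j + 15)³ = 27000j³ + 40500j² + 20250j + 3375 = 30(900j³ + 1350j² + 675j + 112) + 15, so n³ ≡ 15 (mod 30).

[⇐] Conversely, suppose n³ ≡ 15 (mod 30). The only residue r in {0, …, 29} with r³ ≡ 15 (mod 30) is r = 15, so n ≡ 15 (mod 30).

Both directions hold.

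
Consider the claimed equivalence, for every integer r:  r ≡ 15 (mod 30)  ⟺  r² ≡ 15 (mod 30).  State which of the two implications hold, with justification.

Equivalent; both directions hold.

(⇒) Suppose r ≡ 15 (mod 30). Write r = 30j + 15. Then (30j + 15)² = 900j² + 900j + 225 = 30(30j² + 30j + 7) + 15, so r² ≡ 15 (mod 30).

(⇐) Conversely, suppose r² ≡ 15 (mod 30). The only residue r in {0, …, 29} with r² ≡ 15 (mod 30) is r = 15, so r ≡ 15 (mod 30).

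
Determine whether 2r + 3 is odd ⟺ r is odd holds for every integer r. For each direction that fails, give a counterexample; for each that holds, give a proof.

(⟹) This fails: take r = 4. Then 2r + 3 = 11, which is odd, yet r = 4 is even, not odd.

(⟸) Suppose r is odd. Since 2 is even, 2r is even for every r, so 2r + 3 has the same parity as 3, which is odd. Hence 2r + 3 is odd.

Only the converse holds.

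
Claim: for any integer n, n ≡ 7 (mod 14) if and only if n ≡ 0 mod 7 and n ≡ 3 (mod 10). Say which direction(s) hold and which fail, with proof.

(⇒) fails; (⇐) holds.

(←) If n ≡ 0 (mod 7) and n ≡ 3 (mod 10), then by the Chinese remainder theorem n ≡ 63 (mod 70). Since 63 ≡ 7 (mod 14) and 14 ∣ 70, we get n ≡ 7 (mod 14).

(→) This fails: n = 35 gives 35 ≡ 7 (mod 14) but 35 ≡ 5 (mod 10), so the conjunction on the right does not hold.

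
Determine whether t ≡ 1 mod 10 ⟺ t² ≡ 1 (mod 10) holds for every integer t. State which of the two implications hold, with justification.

(⟹) Suppose t ≡ 1 mod 10. Write t = 10j + 1. Then (10j + 1)² = 100j² + 20j + 1 = 10(10j² + 2j) + 1, so t² ≡ 1 (mod 10).

(⟸) This fails: take t = 9. Then 9² = 81 ≡ 1 (mod 10), yet 9 ≡ 9 (mod 10), not 1.

(⇒) holds; (⇐) fails.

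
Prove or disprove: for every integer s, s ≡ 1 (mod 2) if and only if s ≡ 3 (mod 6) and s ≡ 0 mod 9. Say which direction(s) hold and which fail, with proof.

(←) If s ≡ 3 (mod 6) and s ≡ 0 (mod 9), then by the Chinese remainder theorem s ≡ 9 (mod 18). Since 9 ≡ 1 (mod 2) and 2 ∣ 18, we get s ≡ 1 (mod 2).

(→) This fails: s = 1 gives 1 ≡ 1 (mod 2) but 1 ≡ 1 (mod 6), so the conjunction on the right does not hold.

The forward direction fails; the converse holds.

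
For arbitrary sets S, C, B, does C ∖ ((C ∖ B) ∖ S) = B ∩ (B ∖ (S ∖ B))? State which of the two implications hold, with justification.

(⊆) fails and (⊇) fails.

(⟹) This inclusion fails. Take S = {1}, C = {1}, B = ∅; then 1 ∈ C ∖ ((C ∖ B) ∖ S) but 1 ∉ B ∩ (B ∖ (S ∖ B)).

(⟸) This inclusion fails. Take S = ∅, C = ∅, B = {1}; then 1 ∈ B ∩ (B ∖ (S ∖ B)) but 1 ∉ C ∖ ((C ∖ B) ∖ S).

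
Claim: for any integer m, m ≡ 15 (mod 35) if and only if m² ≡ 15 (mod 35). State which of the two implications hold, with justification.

Only the forward implication holds.

[⇐] This fails: take m = 20. Then 20² = 400 ≡ 15 (mod 35), yet 20 ≡ 20 (mod 35), not 15.

[⇒] Suppose m ≡ 15 (mod 35). Write m = 35j + 15. Then (35j + 15)² = 1225j² + 1050j + 225 = 35(35j² + 30j + 6) + 15, so m² ≡ 15 (mod 35).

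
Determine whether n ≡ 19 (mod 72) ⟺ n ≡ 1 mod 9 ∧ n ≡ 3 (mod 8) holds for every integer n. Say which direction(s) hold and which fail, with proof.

Equivalent; both directions hold.

(⟹) Suppose n ≡ 19 (mod 72); write n = 72j + 19. Since 9 ∣ 72, reducing mod 9 gives n ≡ 19 ≡ 1 (mod 9); since 8 ∣ 72, reducing mod 8 gives n ≡ 19 ≡ 3 (mod 8).

(⟸) Conversely, if n ≡ 1 (mod 9) and n ≡ 3 (mod 8), then by the Chinese remainder theorem n ≡ 19 (mod 72). This is exactly n ≡ 19 (mod 72).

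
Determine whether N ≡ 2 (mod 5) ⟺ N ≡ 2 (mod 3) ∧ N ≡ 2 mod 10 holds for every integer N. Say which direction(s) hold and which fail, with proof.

(⇒) fails; (⇐) holds.

(⇐) If N ≡ 2 (mod 3) and N ≡ 2 (mod 10), then by the Chinese remainder theorem N ≡ 2 (mod 30). Since 2 ≡ 2 (mod 5) and 5 ∣ 30, we get N ≡ 2 (mod 5).

(⇒) This fails: N = 7 gives 7 ≡ 2 (mod 5) but 7 ≡ 1 (mod 3), so the conjunction on the right does not hold.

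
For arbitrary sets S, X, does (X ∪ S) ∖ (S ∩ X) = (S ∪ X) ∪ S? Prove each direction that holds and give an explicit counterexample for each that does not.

Only the forward inclusion holds.

(⊇) This inclusion fails. Take S = {1}, X = {1}; then 1 ∈ (S ∪ X) ∪ S but 1 ∉ (X ∪ S) ∖ (S ∩ X).

(⊆) Let x ∈ (X ∪ S) ∖ (S ∩ X). Then either x ∈ S and x ∉ X; or x ∈ X and x ∉ S. In each case x ∈ (S ∪ X) ∪ S, so (X ∪ S) ∖ (S ∩ X) ⊆ (S ∪ X) ∪ S.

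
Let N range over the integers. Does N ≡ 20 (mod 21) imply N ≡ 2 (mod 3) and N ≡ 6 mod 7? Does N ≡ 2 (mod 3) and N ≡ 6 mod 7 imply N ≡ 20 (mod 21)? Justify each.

The biconditional holds.

Forward direction. Suppose N ≡ 20 (mod 21); write N = 21j + 20. Since 3 ∣ 21, reducing mod 3 gives N ≡ 20 ≡ 2 (mod 3); since 7 ∣ 21, reducing mod 7 gives N ≡ 20 ≡ 6 (mod 7).

Converse. If N ≡ 2 (mod 3) and N ≡ 6 (mod 7), then by the Chinese remainder theorem N ≡ 20 (mod 21). This is exactly N ≡ 20 (mod 21).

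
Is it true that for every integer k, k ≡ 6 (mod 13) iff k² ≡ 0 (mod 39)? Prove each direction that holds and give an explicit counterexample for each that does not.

(→) This fails: take k = 6. Then 6 ≡ 6 (mod 13), but 6² = 36 ≡ 36 (mod 39), not 0.

(←) This fails: take k = 0. Then 0² = 0 ≡ 0 (mod 39), yet 0 ≡ 0 (mod 13), not 6.

(⇒) fails and (⇐) fails.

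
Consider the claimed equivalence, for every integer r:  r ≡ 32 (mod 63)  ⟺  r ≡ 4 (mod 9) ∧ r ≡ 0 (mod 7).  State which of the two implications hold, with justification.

(→) This fails: r = 32 gives 32 ≡ 32 (mod 63) but 32 ≡ 5 (mod 9), so the conjunction on the right does not hold.

(←) This fails: r = 49 satisfies both congruences on the right (49 ≡ 4 mod 9 and 49 ≡ 0 mod 7) yet 49 ≡ 49 (mod 63), not 32.

Neither implication holds.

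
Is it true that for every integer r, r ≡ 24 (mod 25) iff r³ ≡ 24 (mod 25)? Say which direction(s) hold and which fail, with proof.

Forward direction. Suppose r ≡ 24 (mod 25). Write r = 25j + 24. Then (25j + 24)³ = 15625j³ + 45000j² + 43200j + 13824 = 25(625j³ + 1800j² + 1728j + 552) + 24, so r³ ≡ 24 (mod 25).

Converse. Suppose r³ ≡ 24 (mod 25). The only residue r in {0, …, 24} with r³ ≡ 24 (mod 25) is r = 24, so r ≡ 24 (mod 25).

The biconditional holds.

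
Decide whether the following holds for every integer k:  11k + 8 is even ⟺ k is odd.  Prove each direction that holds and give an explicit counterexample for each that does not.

[⇒] This fails: k = 0 gives 11k + 8 = 8, which is even, but 0 is even, not odd.

[⇐] This also fails: k = 5 is odd, but 11k + 8 = 63 is odd, not even.

(⇒) fails and (⇐) fails.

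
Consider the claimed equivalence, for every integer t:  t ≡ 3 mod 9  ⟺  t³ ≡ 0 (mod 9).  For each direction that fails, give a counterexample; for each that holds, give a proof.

Not equivalent: only (⇒) holds.

Converse. This fails: take t = 0. Then 0³ = 0 ≡ 0 (mod 9), yet 0 ≡ 0 (mod 9), not 3.

Forward direction. Suppose t ≡ 3 mod 9. Write t = 9j + 3. Then (9j + 3)³ = 729j³ + 729j² + 243j + 27 = 9(81j³ + 81j² + 27j + 3) + 0, so t³ ≡ 0 (mod 9).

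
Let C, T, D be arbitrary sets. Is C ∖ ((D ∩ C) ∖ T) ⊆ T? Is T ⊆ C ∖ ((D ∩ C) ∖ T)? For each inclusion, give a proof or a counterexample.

Forward inclusion. This inclusion fails. Take C = {1}, T = ∅, D = ∅; then 1 ∈ C ∖ ((D ∩ C) ∖ T) but 1 ∉ T.

Reverse inclusion. This inclusion fails. Take C = ∅, T = {1}, D = ∅; then 1 ∈ T but 1 ∉ C ∖ ((D ∩ C) ∖ T).

Both inclusions fail.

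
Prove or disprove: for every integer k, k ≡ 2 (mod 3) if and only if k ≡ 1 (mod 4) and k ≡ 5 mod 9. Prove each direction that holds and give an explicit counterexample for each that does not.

(⟸) If k ≡ 1 (mod 4) and k ≡ 5 (mod 9), then by the Chinese remainder theorem k ≡ 5 (mod 36). Since 5 ≡ 2 (mod 3) and 3 ∣ 36, we get k ≡ 2 (mod 3).

(⟹) This fails: k = 32 gives 32 ≡ 2 (mod 3) but 32 ≡ 0 (mod 4), so the conjunction on the right does not hold.

Only the reverse direction holds.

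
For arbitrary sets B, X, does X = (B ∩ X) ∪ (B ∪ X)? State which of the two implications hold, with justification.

(⟸) This inclusion fails. Take B = {1}, X = ∅; then 1 ∈ (B ∩ X) ∪ (B ∪ X) but 1 ∉ X.

(⟹) Let x ∈ X. Then either x ∈ X and x ∉ B; or x ∈ B ∩ X. In each case x ∈ (B ∩ X) ∪ (B ∪ X), so X ⊆ (B ∩ X) ∪ (B ∪ X).

(⊆) holds; (⊇) fails.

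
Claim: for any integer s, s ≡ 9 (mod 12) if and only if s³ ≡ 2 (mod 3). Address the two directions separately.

Forward direction. This fails: take s = 9. Then 9 ≡ 9 (mod 12), but 9³ = 729 ≡ 0 (mod 3), not 2.

Converse. This fails: take s = 2. Then 2³ = 8 ≡ 2 (mod 3), yet 2 ≡ 2 (mod 12), not 9.

Both directions fail.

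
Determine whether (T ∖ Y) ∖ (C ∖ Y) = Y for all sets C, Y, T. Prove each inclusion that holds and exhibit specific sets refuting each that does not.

(⊆) fails and (⊇) fails.

Forward inclusion. This inclusion fails. Take C = ∅, Y = ∅, T = {1}; then 1 ∈ (T ∖ Y) ∖ (C ∖ Y) but 1 ∉ Y.

Reverse inclusion. This inclusion fails. Take C = ∅, Y = {1}, T = ∅; then 1 ∈ Y but 1 ∉ (T ∖ Y) ∖ (C ∖ Y).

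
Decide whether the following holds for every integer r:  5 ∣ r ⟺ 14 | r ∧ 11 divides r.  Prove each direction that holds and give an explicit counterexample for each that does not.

(⟹) This fails: take r = 5. Certainly 5 ∣ 5, but 14 ∤ 5.

(⟸) This fails: take r = 154. Both 14 ∣ 154 and 11 ∣ 154, yet 154 is not a multiple of 5 (since 154 = 30·5 + 4), so 5 ∤ 154.

Both directions fail.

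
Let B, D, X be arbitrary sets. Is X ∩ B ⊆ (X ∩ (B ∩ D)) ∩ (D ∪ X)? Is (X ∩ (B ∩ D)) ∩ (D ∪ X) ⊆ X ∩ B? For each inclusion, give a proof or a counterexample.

(⊆) fails; (⊇) holds.

(⊆) This inclusion fails. Take B = {1}, D = ∅, X = {1}; then 1 ∈ X ∩ B but 1 ∉ (X ∩ (B ∩ D)) ∩ (D ∪ X).

(⊇) Let x ∈ (X ∩ (B ∩ D)) ∩ (D ∪ X). Then x ∈ B ∩ D ∩ X, from which x ∈ X ∩ B.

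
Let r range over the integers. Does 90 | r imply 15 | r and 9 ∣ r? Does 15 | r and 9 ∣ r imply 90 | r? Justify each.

Only the forward direction holds.

(→) If 90 ∣ r, write r = 90q. Since 90 = 6·15, r = 15·(6q), so 15 ∣ r; and since 90 = 10·9, r = 9·(10q), so 9 ∣ r.

(←) This fails: take r = 45. Both 15 ∣ 45 and 9 ∣ 45, yet 45 is not a multiple of 90 (since 45 = 0·90 + 45), so 90 ∤ 45.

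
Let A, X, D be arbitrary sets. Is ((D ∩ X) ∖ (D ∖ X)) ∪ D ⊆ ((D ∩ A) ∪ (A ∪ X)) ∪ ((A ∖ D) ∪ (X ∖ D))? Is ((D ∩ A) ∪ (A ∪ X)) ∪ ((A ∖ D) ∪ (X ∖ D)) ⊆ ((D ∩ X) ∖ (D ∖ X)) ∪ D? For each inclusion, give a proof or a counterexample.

Neither inclusion holds.

Forward inclusion. This inclusion fails. Take A = ∅, X = ∅, D = {1}; then 1 ∈ ((D ∩ X) ∖ (D ∖ X)) ∪ D but 1 ∉ ((D ∩ A) ∪ (A ∪ X)) ∪ ((A ∖ D) ∪ (X ∖ D)).

Reverse inclusion. This inclusion fails. Take A = {1}, X = ∅, D = ∅; then 1 ∈ ((D ∩ A) ∪ (A ∪ X)) ∪ ((A ∖ D) ∪ (X ∖ D)) but 1 ∉ ((D ∩ X) ∖ (D ∖ X)) ∪ D.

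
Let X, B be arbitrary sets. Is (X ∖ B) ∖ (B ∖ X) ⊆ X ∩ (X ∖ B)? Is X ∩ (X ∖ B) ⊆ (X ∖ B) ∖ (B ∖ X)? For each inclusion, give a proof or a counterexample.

Forward inclusion. Let x ∈ (X ∖ B) ∖ (B ∖ X). Then x ∈ X and x ∉ B, from which x ∈ X ∩ (X ∖ B).

Reverse inclusion. Let x ∈ X ∩ (X ∖ B). Then x ∈ X and x ∉ B, from which x ∈ (X ∖ B) ∖ (B ∖ X).

Both inclusions hold; the sets are equal.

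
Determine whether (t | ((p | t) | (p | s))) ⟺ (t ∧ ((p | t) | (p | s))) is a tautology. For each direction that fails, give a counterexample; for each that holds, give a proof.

The forward direction fails; the converse holds.

(→) This fails. Under t = F, s = T, p = F, the left side is true but the right side is false.

(←) Assume the antecedent. If t is true, t | ((p | t) | (p | s)) reduces to true regardless of the other variables. If t is false, the antecedent cannot hold. Either way t | ((p | t) | (p | s)) holds.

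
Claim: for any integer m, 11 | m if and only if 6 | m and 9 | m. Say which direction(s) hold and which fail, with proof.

Neither direction holds.

[⇒] This fails: take m = 11. Certainly 11 ∣ 11, but 6 ∤ 11.

[⇐] This fails: take m = 18. Both 6 ∣ 18 and 9 ∣ 18, yet 18 is not a multiple of 11 (since 18 = 1·11 + 7), so 11 ∤ 18.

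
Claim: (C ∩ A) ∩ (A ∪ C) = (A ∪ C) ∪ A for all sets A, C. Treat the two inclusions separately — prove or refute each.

Only the forward inclusion holds.

(⟸) This inclusion fails. Take A = {1}, C = ∅; then 1 ∈ (A ∪ C) ∪ A but 1 ∉ (C ∩ A) ∩ (A ∪ C).

(⟹) Let x ∈ (C ∩ A) ∩ (A ∪ C). Then x ∈ A ∩ C, from which x ∈ (A ∪ C) ∪ A.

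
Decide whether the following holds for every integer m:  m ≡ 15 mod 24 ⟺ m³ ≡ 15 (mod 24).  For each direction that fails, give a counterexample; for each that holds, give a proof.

(⟹) Suppose m ≡ 15 mod 24. Write m = 24j + 15. Then (24j + 15)³ = 13824j³ + 25920j² + 16200j + 3375 = 24(576j³ + 1080j² + 675j + 140) + 15, so m³ ≡ 15 (mod 24).

(⟸) Conversely, suppose m³ ≡ 15 (mod 24). The only residue r in {0, …, 23} with r³ ≡ 15 (mod 24) is r = 15, so m ≡ 15 (mod 24).

Both directions hold.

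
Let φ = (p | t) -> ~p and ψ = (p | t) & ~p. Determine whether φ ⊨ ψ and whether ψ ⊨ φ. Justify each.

The forward direction fails; the converse holds.

(⟸) Assume the antecedent. If t is true, the antecedent forces (t = T, p = F), and (p | t) -> ~p holds there. If t is false, the antecedent cannot hold. Either way (p | t) -> ~p holds.

(⟹) This fails. Under t = F, p = F, the left side is true but the right side is false.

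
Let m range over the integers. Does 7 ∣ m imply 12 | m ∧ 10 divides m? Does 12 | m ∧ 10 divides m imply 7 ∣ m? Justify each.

Both directions fail.

Forward direction. This fails: take m = 7. Certainly 7 ∣ 7, but 12 ∤ 7.

Converse. This fails: take m = 60. Both 12 ∣ 60 and 10 ∣ 60, yet 60 is not a multiple of 7 (since 60 = 8·7 + 4), so 7 ∤ 60.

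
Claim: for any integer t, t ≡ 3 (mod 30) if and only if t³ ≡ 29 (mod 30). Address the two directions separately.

[⇒] This fails: take t = 3. Then 3 ≡ 3 (mod 30), but 3³ = 27 ≡ 27 (mod 30), not 29.

[⇐] This fails: take t = 29. Then 29³ = 24389 ≡ 29 (mod 30), yet 29 ≡ 29 (mod 30), not 3.

Both directions fail.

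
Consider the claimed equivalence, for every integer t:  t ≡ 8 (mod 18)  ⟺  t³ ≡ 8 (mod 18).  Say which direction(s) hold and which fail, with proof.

Not equivalent: only (⇒) holds.

[⇐] This fails: take t = 2. Then 2³ = 8 ≡ 8 (mod 18), yet 2 ≡ 2 (mod 18), not 8.

[⇒] Suppose t ≡ 8 (mod 18). Write t = 18j + 8. Then (18j + 8)³ = 5832j³ + 7776j² + 3456j + 512 = 18(324j³ + 432j² + 192j + 28) + 8, so t³ ≡ 8 (mod 18).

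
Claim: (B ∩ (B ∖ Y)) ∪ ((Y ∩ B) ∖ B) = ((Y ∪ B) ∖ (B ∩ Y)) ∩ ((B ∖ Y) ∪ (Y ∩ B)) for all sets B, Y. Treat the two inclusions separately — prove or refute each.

Both inclusions hold; the sets are equal.

Reverse inclusion. Let x ∈ ((Y ∪ B) ∖ (B ∩ Y)) ∩ ((B ∖ Y) ∪ (Y ∩ B)). Then x ∈ B and x ∉ Y, from which x ∈ (B ∩ (B ∖ Y)) ∪ ((Y ∩ B) ∖ B).

Forward inclusion. Let x ∈ (B ∩ (B ∖ Y)) ∪ ((Y ∩ B) ∖ B). Then x ∈ B and x ∉ Y, from which x ∈ ((Y ∪ B) ∖ (B ∩ Y)) ∩ ((B ∖ Y) ∪ (Y ∩ B)).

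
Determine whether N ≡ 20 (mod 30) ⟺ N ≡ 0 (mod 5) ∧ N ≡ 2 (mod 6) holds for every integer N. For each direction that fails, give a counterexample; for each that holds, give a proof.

Equivalent; both directions hold.

[⇒] Suppose N ≡ 20 (mod 30); write N = 30j + 20. Since 5 ∣ 30, reducing mod 5 gives N ≡ 20 ≡ 0 (mod 5); since 6 ∣ 30, reducing mod 6 gives N ≡ 20 ≡ 2 (mod 6).

[⇐] Conversely, if N ≡ 0 (mod 5) and N ≡ 2 (mod 6), then by the Chinese remainder theorem N ≡ 20 (mod 30). This is exactly N ≡ 20 (mod 30).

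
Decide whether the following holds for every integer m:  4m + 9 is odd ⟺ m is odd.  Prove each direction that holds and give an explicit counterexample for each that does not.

Only the reverse direction holds.

(←) Suppose m is odd. Since 4 is even, 4m is even for every m, so 4m + 9 has the same parity as 9, which is odd. Hence 4m + 9 is odd.

(→) This fails: take m = 4. Then 4m + 9 = 25, which is odd, yet m = 4 is even, not odd.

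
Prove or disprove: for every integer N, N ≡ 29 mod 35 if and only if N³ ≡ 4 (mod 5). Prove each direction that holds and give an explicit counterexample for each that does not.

Forward direction. Suppose N ≡ 29 (mod 35). Then N³ ≡ 29³ = 24389 (mod 35), and since 5 ∣ 35, also N³ ≡ 4 (mod 5).

Converse. This fails: take N = 4. Then 4³ = 64 ≡ 4 (mod 5), yet 4 ≡ 4 (mod 35), not 29.

(⇒) holds; (⇐) fails.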